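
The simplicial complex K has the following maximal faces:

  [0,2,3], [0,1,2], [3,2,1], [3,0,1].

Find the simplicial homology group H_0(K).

We work with the vertex ordering 0 < 1 < 2 < 3. The simplices of K, each written with vertices in increasing order, are:

  0-simplices (4): [0], [1], [2], [3]
  1-simplices (6): [0,1], [0,2], [0,3], [1,2], [1,3], [2,3]
  2-simplices (4): [0,1,2], [0,1,3], [0,2,3], [1,2,3]

so the chain groups are C_0 ≅ Z^4, C_1 ≅ Z^6, C_2 ≅ Z^4.

The boundary map ∂_1: C_1 → C_0 sends each edge [p,q] (with p < q) to q − p. For instance
  ∂[1,3] = [3] − [1].
The resulting 4×6 matrix has rank 3, and its Smith normal form has invariant factors (1,1,1).

The boundary map ∂_2: C_2 → C_1 acts by ∂[p,q,r] = [q,r] − [p,r] + [p,q]. For instance
  ∂[1,2,3] = [2,3] − [1,3] + [1,2],
  ∂[0,2,3] = [2,3] − [0,3] + [0,2].
The resulting 6×4 matrix has rank 3, and its Smith normal form has invariant factors (1,1,1).

Computing H_k = (kernel of ∂_k) / (image of ∂_{k+1}):

  H_0: rank C_0 − rank ∂_1 = 4 − 3 = 1, and the invariant factors of ∂_1 are all 1, so H_0 = Z.

(K is a triangulation of the 2-sphere S^2.)

H_0 ≅ Z.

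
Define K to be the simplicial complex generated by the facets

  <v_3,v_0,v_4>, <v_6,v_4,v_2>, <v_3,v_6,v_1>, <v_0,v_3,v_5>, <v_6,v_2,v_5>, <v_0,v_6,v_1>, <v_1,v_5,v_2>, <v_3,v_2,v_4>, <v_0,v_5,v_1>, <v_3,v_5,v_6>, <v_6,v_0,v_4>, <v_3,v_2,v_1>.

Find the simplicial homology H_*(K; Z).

H_0 = Z,  H_1 = Z_2,  H_2 = 0.

K has 7 vertices, 18 edges, 12 triangles.
rank ∂_0 = 0, rank ∂_1 = 6 ⇒ b_0 = 7 − 0 − 6 = 1; all invariant factors of ∂_1 are 1 so no torsion. So H_0 ≅ Z.
rank ∂_1 = 6, rank ∂_2 = 12 ⇒ b_1 = 18 − 6 − 12 = 0; ∂_2 has invariant factor(s) [2] giving torsion. So H_1 ≅ Z_2.
rank ∂_2 = 12, rank ∂_3 = 0 ⇒ b_2 = 12 − 12 − 0 = 0. So H_2 ≅ 0.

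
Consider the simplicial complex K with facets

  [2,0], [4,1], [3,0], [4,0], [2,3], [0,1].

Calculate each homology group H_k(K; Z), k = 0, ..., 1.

H_0 = Z,  H_1 = Z^2.

We work with the vertex ordering 0 < 1 < 2 < 3 < 4. The simplices of K, each written with vertices in increasing order, are:

  0-simplices (5): [0], [1], [2], [3], [4]
  1-simplices (6): [0,1], [0,2], [0,3], [0,4], [1,4], [2,3]

so the chain groups are C_0 ≅ Z^5, C_1 ≅ Z^6.

Boundary ∂_1: C_1 → C_0 sends each edge [p,q] (with p < q) to q − p. For instance
  ∂[0,3] = [3] − [0].
As a 5×6 matrix over Z this has rank 4, with invariant factors (1,1,1,1).

Now H_k = ker ∂_k / im ∂_{k+1}, so:

  H_0: rank C_0 − rank ∂_1 = 5 − 4 = 1, and the invariant factors of ∂_1 are all 1, so H_0 = Z.
  H_1: rank ker ∂_1 − rank ∂_2 = (6 − 4) − 0 = 2, and there is no ∂_2, so H_1 = Z^2.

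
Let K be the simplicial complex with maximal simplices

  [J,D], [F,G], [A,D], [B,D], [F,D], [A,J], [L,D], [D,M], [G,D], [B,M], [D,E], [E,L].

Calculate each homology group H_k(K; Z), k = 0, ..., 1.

H_0 = Z,  H_1 = Z^4.

Take the total order A < B < D < E < F < G < J < L < M on the vertex set. Then K (dimension 1) consists of the simplices:

  0-simplices (9): A, B, D, E, F, G, J, L, M
  1-simplices (12): AD, AJ, BD, BM, DE, DF, DG, DJ, DL, DM, EL, FG

so the chain groups are C_0 ≅ Z^9, C_1 ≅ Z^12.

Boundary ∂_1: C_1 → C_0 sends each edge [p,q] (with p < q) to q − p. For instance
  ∂DE = E − D.
The 9×12 boundary matrix has rank 8 and Smith normal form diag(1,1,1,1,1,1,1,1).

Now H_k = ker ∂_k / im ∂_{k+1}, so:

  H_0: rank C_0 − rank ∂_1 = 9 − 8 = 1, and the invariant factors of ∂_1 are all 1, so H_0 ≅ Z.
  H_1: rank ker ∂_1 − rank ∂_2 = (12 − 8) − 0 = 4, and there is no ∂_2, so H_1 ≅ Z^4.

(K is a triangulation of a wedge of 4 circles.)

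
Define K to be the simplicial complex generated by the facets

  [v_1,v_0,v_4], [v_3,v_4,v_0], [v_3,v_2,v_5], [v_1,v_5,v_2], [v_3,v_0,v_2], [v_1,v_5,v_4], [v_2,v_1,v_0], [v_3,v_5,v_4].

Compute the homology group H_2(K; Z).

We work with the vertex ordering v_0 < v_1 < v_2 < v_3 < v_4 < v_5. The simplices of K, each written with vertices in increasing order, are:

  0-simplices (6): [v_0], [v_1], [v_2], [v_3], [v_4], [v_5]
  1-simplices (12): [v_0,v_1], [v_0,v_2], [v_0,v_3], [v_0,v_4], [v_1,v_2], [v_1,v_4], [v_1,v_5], [v_2,v_3], [v_2,v_5], [v_3,v_4], [v_3,v_5], [v_4,v_5]
  2-simplices (8): [v_0,v_1,v_2], [v_0,v_1,v_4], [v_0,v_2,v_3], [v_0,v_3,v_4], [v_1,v_2,v_5], [v_1,v_4,v_5], [v_2,v_3,v_5], [v_3,v_4,v_5]

giving chain groups C_0 ≅ Z^6, C_1 ≅ Z^12, C_2 ≅ Z^8.

∂_1: C_1 → C_0 maps an edge to its endpoints' difference, ∂[p,q] = q − p.
The 6×12 boundary matrix has rank 5 and Smith normal form diag(1,1,1,1,1).

Boundary ∂_2: C_2 → C_1 sends each 2-simplex [p,q,r] to [q,r] − [p,r] + [p,q]. For instance
  ∂[v_1,v_2,v_5] = [v_2,v_5] − [v_1,v_5] + [v_1,v_2],
  ∂[v_2,v_3,v_5] = [v_3,v_5] − [v_2,v_5] + [v_2,v_3].
The 12×8 boundary matrix has rank 7 and Smith normal form diag(1,1,1,1,1,1,1).

Computing H_k = (kernel of ∂_k) / (image of ∂_{k+1}):

  H_2: rank ker ∂_2 − rank ∂_3 = (8 − 7) − 0 = 1, and there is no ∂_3, so H_2 ≅ Z.

(K is a triangulation of the 2-sphere S^2.)

H_2 ≅ Z.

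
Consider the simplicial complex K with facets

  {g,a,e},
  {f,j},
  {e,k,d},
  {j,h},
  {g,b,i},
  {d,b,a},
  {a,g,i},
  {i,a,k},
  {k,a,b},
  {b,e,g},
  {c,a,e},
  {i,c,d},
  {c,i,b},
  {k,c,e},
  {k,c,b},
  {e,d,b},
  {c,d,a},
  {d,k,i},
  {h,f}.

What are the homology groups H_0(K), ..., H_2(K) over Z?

Fix the vertex order a < b < c < d < e < f < g < h < i < j < k and write every simplex with vertices in increasing order. Then dim K = 2 and the simplices of K are:

  0-simplices (11): a, b, c, d, e, f, g, h, i, j, k
  1-simplices (27): ab, ac, ad, ae, ag, ai, ak, bc, bd, be, bg, bi, bk, cd, ce, ci, ck, de, di, dk, eg, ek, fh, fj, gi, hj, ik
  2-simplices (16): abd, abk, acd, ace, aeg, agi, aik, bci, bck, bde, beg, bgi, cdi, cek, dek, dik

Hence C_0 ≅ Z^11, C_1 ≅ Z^27, C_2 ≅ Z^16.

The boundary map ∂_1: C_1 → C_0 is given by ∂[p,q] = [q] − [p]. For instance
  ∂ac = c − a.
As a 11×27 matrix over Z this has rank 9, with invariant factors (1,1,1,1,1,1,1,1,1).

∂_2: C_2 → C_1 sends each 2-simplex [p,q,r] to [q,r] − [p,r] + [p,q]. For instance
  ∂abd = bd − ad + ab,
  ∂ace = ce − ae + ac.
This gives a 27×16 integer matrix of rank 15; reducing to Smith normal form yields diagonal entries (1,1,1,1,1,1,1,1,1,1,1,1,1,1,1).

Now H_k = ker ∂_k / im ∂_{k+1}, so:

  H_0: rank C_0 − rank ∂_1 = 11 − 9 = 2, and the invariant factors of ∂_1 are all 1, so H_0 ≅ Z^2.
  H_1: rank ker ∂_1 − rank ∂_2 = (27 − 9) − 15 = 3, and the invariant factors of ∂_2 are all 1, so H_1 ≅ Z^3.
  H_2: rank ker ∂_2 − rank ∂_3 = (16 − 15) − 0 = 1, and there is no ∂_3, so H_2 ≅ Z.

H_0 = Z^2,  H_1 = Z^3,  H_2 = Z.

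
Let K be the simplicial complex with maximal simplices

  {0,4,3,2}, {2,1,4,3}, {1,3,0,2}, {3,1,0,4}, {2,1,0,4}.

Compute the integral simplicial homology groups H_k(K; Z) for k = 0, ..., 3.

H_0 = Z,  H_1 = 0,  H_2 = 0,  H_3 = Z.

Fix the vertex order 0 < 1 < 2 < 3 < 4 and write every simplex with vertices in increasing order. Then dim K = 3 and the simplices of K are:

  0-simplices (5): [0], [1], [2], [3], [4]
  1-simplices (10): [0,1], [0,2], [0,3], [0,4], [1,2], [1,3], [1,4], [2,3], [2,4], [3,4]
  2-simplices (10): [0,1,2], [0,1,3], [0,1,4], [0,2,3], [0,2,4], [0,3,4], [1,2,3], [1,2,4], [1,3,4], [2,3,4]
  3-simplices (5): [0,1,2,3], [0,1,2,4], [0,1,3,4], [0,2,3,4], [1,2,3,4]

giving chain groups C_0 ≅ Z^5, C_1 ≅ Z^10, C_2 ≅ Z^10, C_3 ≅ Z^5.

Boundary ∂_1: C_1 → C_0 maps an edge to its endpoints' difference, ∂[p,q] = q − p.
This gives a 5×10 integer matrix of rank 4; reducing to Smith normal form yields diagonal entries (1,1,1,1).

∂_2: C_2 → C_1 sends each 2-simplex [p,q,r] to [q,r] − [p,r] + [p,q]. For instance
  ∂[0,2,4] = [2,4] − [0,4] + [0,2],
  ∂[2,3,4] = [3,4] − [2,4] + [2,3].
The 10×10 boundary matrix has rank 6 and Smith normal form diag(1,1,1,1,1,1).

The boundary map ∂_3: C_3 → C_2 sends each 3-simplex σ to the alternating sum Σ_i (−1)^i (σ with its i-th vertex removed). For instance
  ∂[0,1,2,3] = [1,2,3] − [0,2,3] + [0,1,3] − [0,1,2],
  ∂[0,2,3,4] = [2,3,4] − [0,3,4] + [0,2,4] − [0,2,3].
As a 10×5 matrix over Z this has rank 4, with invariant factors (1,1,1,1).

Now H_k = ker ∂_k / im ∂_{k+1}, so:

  H_0: rank C_0 − rank ∂_1 = 5 − 4 = 1, and the invariant factors of ∂_1 are all 1, so H_0 ≅ Z.
  H_1: rank ker ∂_1 − rank ∂_2 = (10 − 4) − 6 = 0, and the invariant factors of ∂_2 are all 1, so H_1 ≅ 0.
  H_2: rank ker ∂_2 − rank ∂_3 = (10 − 6) − 4 = 0, and the invariant factors of ∂_3 are all 1, so H_2 ≅ 0.
  H_3: rank ker ∂_3 − rank ∂_4 = (5 − 4) − 0 = 1, and there is no ∂_4, so H_3 ≅ Z.

(K is a triangulation of the 3-sphere S^3.)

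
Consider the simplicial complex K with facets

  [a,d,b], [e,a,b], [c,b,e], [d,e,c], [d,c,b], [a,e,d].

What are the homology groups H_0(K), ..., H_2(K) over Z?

Fix the vertex order a < b < c < d < e and write every simplex with vertices in increasing order. Then dim K = 2 and the simplices of K are:

  0-simplices (5): a, b, c, d, e
  1-simplices (9): ab, ad, ae, bc, bd, be, cd, ce, de
  2-simplices (6): abd, abe, ade, bcd, bce, cde

giving chain groups C_0 ≅ Z^5, C_1 ≅ Z^9, C_2 ≅ Z^6.

∂_1: C_1 → C_0 sends each edge [p,q] (with p < q) to q − p. For instance
  ∂ce = e − c.
The 5×9 boundary matrix has rank 4 and Smith normal form diag(1,1,1,1).

∂_2: C_2 → C_1 maps a triangle to the signed sum of its edges. For instance
  ∂bcd = cd − bd + bc,
  ∂bce = ce − be + bc.
The 9×6 boundary matrix has rank 5 and Smith normal form diag(1,1,1,1,1).

Computing H_k = (kernel of ∂_k) / (image of ∂_{k+1}):

  H_0: rank C_0 − rank ∂_1 = 5 − 4 = 1, and the invariant factors of ∂_1 are all 1, so H_0 ≅ Z.
  H_1: rank ker ∂_1 − rank ∂_2 = (9 − 4) − 5 = 0, and the invariant factors of ∂_2 are all 1, so H_1 ≅ 0.
  H_2: rank ker ∂_2 − rank ∂_3 = (6 − 5) − 0 = 1, and there is no ∂_3, so H_2 ≅ Z.

H_0 = Z,  H_1 = 0,  H_2 = Z.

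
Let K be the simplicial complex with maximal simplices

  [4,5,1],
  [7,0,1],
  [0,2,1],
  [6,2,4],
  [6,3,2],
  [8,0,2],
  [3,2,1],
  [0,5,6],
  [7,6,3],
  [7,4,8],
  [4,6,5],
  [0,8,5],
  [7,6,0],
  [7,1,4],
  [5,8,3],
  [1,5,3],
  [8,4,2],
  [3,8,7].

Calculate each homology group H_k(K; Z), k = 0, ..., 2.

H_0 = Z,  H_1 = Z^2,  H_2 = Z.

Fix the vertex order 0 < 1 < 2 < 3 < 4 < 5 < 6 < 7 < 8 and write every simplex with vertices in increasing order. Then dim K = 2 and the simplices of K are:

  0-simplices (9): [0], [1], [2], [3], [4], [5], [6], [7], [8]
  1-simplices (27): (27 of them)
  2-simplices (18): [0,1,2], [0,1,7], [0,2,8], [0,5,6], [0,5,8], [0,6,7], [1,2,3], [1,3,5], [1,4,5], [1,4,7], [2,3,6], [2,4,6], [2,4,8], [3,5,8], [3,6,7], [3,7,8], [4,5,6], [4,7,8]

giving chain groups C_0 ≅ Z^9, C_1 ≅ Z^27, C_2 ≅ Z^18.

The boundary map ∂_1: C_1 → C_0 is given by ∂[p,q] = [q] − [p].
The resulting 9×27 matrix has rank 8, and its Smith normal form has invariant factors (1,1,1,1,1,1,1,1).

The boundary map ∂_2: C_2 → C_1 sends each 2-simplex [p,q,r] to [q,r] − [p,r] + [p,q]. For instance
  ∂[3,6,7] = [6,7] − [3,7] + [3,6],
  ∂[4,7,8] = [7,8] − [4,8] + [4,7].
This gives a 27×18 integer matrix of rank 17; reducing to Smith normal form yields diagonal entries (1,1,1,1,1,1,1,1,1,1,1,1,1,1,1,1,1).

Computing H_k = (kernel of ∂_k) / (image of ∂_{k+1}):

  H_0: rank C_0 − rank ∂_1 = 9 − 8 = 1, and the invariant factors of ∂_1 are all 1, so H_0 ≅ Z.
  H_1: rank ker ∂_1 − rank ∂_2 = (27 − 8) − 17 = 2, and the invariant factors of ∂_2 are all 1, so H_1 ≅ Z^2.
  H_2: rank ker ∂_2 − rank ∂_3 = (18 − 17) − 0 = 1, and there is no ∂_3, so H_2 ≅ Z.

(K is a triangulation of the torus T^2.)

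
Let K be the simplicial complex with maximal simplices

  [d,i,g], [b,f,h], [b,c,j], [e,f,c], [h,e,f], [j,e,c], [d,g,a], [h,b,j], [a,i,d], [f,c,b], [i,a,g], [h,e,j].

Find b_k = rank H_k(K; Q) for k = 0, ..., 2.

b_0 = 2, b_1 = 0, b_2 = 2.

Fix the vertex order a < b < c < d < e < f < g < h < i < j and write every simplex with vertices in increasing order. Then dim K = 2 and the simplices of K are:

  0-simplices (10): a, b, c, d, e, f, g, h, i, j
  1-simplices (18): ad, ag, ai, bc, bf, bh, bj, ce, cf, cj, dg, di, ef, eh, ej, fh, gi, hj
  2-simplices (12): adg, adi, agi, bcf, bcj, bfh, bhj, cef, cej, dgi, efh, ehj

giving chain groups C_0 ≅ Z^10, C_1 ≅ Z^18, C_2 ≅ Z^12.

Boundary ∂_1: C_1 → C_0 sends each edge [p,q] (with p < q) to q − p. For instance
  ∂ag = g − a.
As a 10×18 matrix over Z this has rank 8, with invariant factors (1,1,1,1,1,1,1,1).

The boundary map ∂_2: C_2 → C_1 maps a triangle to the signed sum of its edges. For instance
  ∂efh = fh − eh + ef,
  ∂bcf = cf − bf + bc.
As a 18×12 matrix over Z this has rank 10, with invariant factors (1,1,1,1,1,1,1,1,1,1).

Computing H_k = (kernel of ∂_k) / (image of ∂_{k+1}):

  H_0: rank C_0 − rank ∂_1 = 10 − 8 = 2, and the invariant factors of ∂_1 are all 1, so H_0 ≅ Z^2.
  H_1: rank ker ∂_1 − rank ∂_2 = (18 − 8) − 10 = 0, and the invariant factors of ∂_2 are all 1, so H_1 ≅ 0.
  H_2: rank ker ∂_2 − rank ∂_3 = (12 − 10) − 0 = 2, and there is no ∂_3, so H_2 ≅ Z^2.

As a check, the Euler characteristic is 10 − 18 + 12 = 4, which agrees with 2 − 0 + 2 = 4.

Hence the Betti numbers are b_0 = 2, b_1 = 0, b_2 = 2.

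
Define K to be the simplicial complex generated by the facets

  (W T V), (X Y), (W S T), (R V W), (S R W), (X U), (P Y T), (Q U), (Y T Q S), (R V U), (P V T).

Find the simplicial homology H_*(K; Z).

H_0 ≅ Z,  H_1 ≅ Z^2,  H_2 = 0,  H_3 = 0.

Take the total order P < Q < R < S < T < U < V < W < X < Y on the vertex set. Then K (dimension 3) consists of the simplices:

  0-simplices (10): P, Q, R, S, T, U, V, W, X, Y
  1-simplices (21): PT, PV, PY, QS, QT, QU, QY, RS, RU, RV, RW, ST, SW, SY, TV, TW, TY, UV, UX, VW, XY
  2-simplices (11): PTV, PTY, QST, QSY, QTY, RSW, RUV, RVW, STW, STY, TVW
  3-simplices (1): QSTY

giving chain groups C_0 ≅ Z^10, C_1 ≅ Z^21, C_2 ≅ Z^11, C_3 ≅ Z^1.

The boundary map ∂_1: C_1 → C_0 maps an edge to its endpoints' difference, ∂[p,q] = q − p. For instance
  ∂RV = V − R.
As a 10×21 matrix over Z this has rank 9, with invariant factors (1,1,1,1,1,1,1,1,1).

The boundary map ∂_2: C_2 → C_1 acts by ∂[p,q,r] = [q,r] − [p,r] + [p,q]. For instance
  ∂QST = ST − QT + QS,
  ∂QTY = TY − QY + QT.
This gives a 21×11 integer matrix of rank 10; reducing to Smith normal form yields diagonal entries (1,1,1,1,1,1,1,1,1,1).

∂_3: C_3 → C_2 sends each 3-simplex σ to the alternating sum Σ_i (−1)^i (σ with its i-th vertex removed). For instance
  ∂QSTY = STY − QTY + QSY − QST.
The resulting 11×1 matrix has rank 1, and its Smith normal form has invariant factors (1).

Reading off H_k = ker ∂_k / im ∂_{k+1}:

  H_0: rank C_0 − rank ∂_1 = 10 − 9 = 1, and the invariant factors of ∂_1 are all 1, so H_0 ≅ Z.
  H_1: rank ker ∂_1 − rank ∂_2 = (21 − 9) − 10 = 2, and the invariant factors of ∂_2 are all 1, so H_1 ≅ Z^2.
  H_2: rank ker ∂_2 − rank ∂_3 = (11 − 10) − 1 = 0, and the invariant factors of ∂_3 are all 1, so H_2 ≅ 0.
  H_3: rank ker ∂_3 − rank ∂_4 = (1 − 1) − 0 = 0, and there is no ∂_4, so H_3 ≅ 0.

As a check, the Euler characteristic is 10 − 21 + 11 − 1 = -1, which agrees with 1 − 2 + 0 − 0 = -1.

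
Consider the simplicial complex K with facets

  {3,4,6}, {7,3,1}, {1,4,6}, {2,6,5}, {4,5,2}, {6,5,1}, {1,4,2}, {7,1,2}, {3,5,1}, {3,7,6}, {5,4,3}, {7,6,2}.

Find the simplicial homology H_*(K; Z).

K has 7 vertices, 18 edges, 12 triangles.
rank ∂_0 = 0, rank ∂_1 = 6 ⇒ b_0 = 7 − 0 − 6 = 1; all invariant factors of ∂_1 are 1 so no torsion. So H_0 = Z.
rank ∂_1 = 6, rank ∂_2 = 12 ⇒ b_1 = 18 − 6 − 12 = 0; ∂_2 has invariant factor(s) [2] giving torsion. So H_1 = Z/2.
rank ∂_2 = 12, rank ∂_3 = 0 ⇒ b_2 = 12 − 12 − 0 = 0. So H_2 = 0.

H_0 = Z,  H_1 = Z/2,  H_2 = 0.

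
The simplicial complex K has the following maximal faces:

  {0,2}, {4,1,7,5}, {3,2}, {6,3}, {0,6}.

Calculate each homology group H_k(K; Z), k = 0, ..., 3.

K has 8 vertices, 10 edges, 4 triangles, 1 3-simplex.
rank ∂_0 = 0, rank ∂_1 = 6 ⇒ b_0 = 8 − 0 − 6 = 2; all invariant factors of ∂_1 are 1 so no torsion. So H_0 ≅ Z^2.
rank ∂_1 = 6, rank ∂_2 = 3 ⇒ b_1 = 10 − 6 − 3 = 1; all invariant factors of ∂_2 are 1 so no torsion. So H_1 ≅ Z.
rank ∂_2 = 3, rank ∂_3 = 1 ⇒ b_2 = 4 − 3 − 1 = 0; all invariant factors of ∂_3 are 1 so no torsion. So H_2 ≅ 0.
rank ∂_3 = 1, rank ∂_4 = 0 ⇒ b_3 = 1 − 1 − 0 = 0. So H_3 ≅ 0.

H_0 = Z^2,  H_1 = Z,  H_2 = 0,  H_3 = 0.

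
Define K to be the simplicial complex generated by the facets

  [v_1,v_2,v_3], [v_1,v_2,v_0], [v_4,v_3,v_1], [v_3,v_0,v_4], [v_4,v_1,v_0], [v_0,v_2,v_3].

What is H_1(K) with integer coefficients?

Take the total order v_0 < v_1 < v_2 < v_3 < v_4 on the vertex set. Then K (dimension 2) consists of the simplices:

  0-simplices (5): [v_0], [v_1], [v_2], [v_3], [v_4]
  1-simplices (9): [v_0,v_1], [v_0,v_2], [v_0,v_3], [v_0,v_4], [v_1,v_2], [v_1,v_3], [v_1,v_4], [v_2,v_3], [v_3,v_4]
  2-simplices (6): [v_0,v_1,v_2], [v_0,v_1,v_4], [v_0,v_2,v_3], [v_0,v_3,v_4], [v_1,v_2,v_3], [v_1,v_3,v_4]

giving chain groups C_0 ≅ Z^5, C_1 ≅ Z^9, C_2 ≅ Z^6.

Boundary ∂_1: C_1 → C_0 sends each edge [p,q] (with p < q) to q − p. For instance
  ∂[v_0,v_4] = [v_4] − [v_0].
The 5×9 boundary matrix has rank 4 and Smith normal form diag(1,1,1,1).

∂_2: C_2 → C_1 acts by ∂[p,q,r] = [q,r] − [p,r] + [p,q]. For instance
  ∂[v_0,v_2,v_3] = [v_2,v_3] − [v_0,v_3] + [v_0,v_2],
  ∂[v_0,v_1,v_2] = [v_1,v_2] − [v_0,v_2] + [v_0,v_1].
The resulting 9×6 matrix has rank 5, and its Smith normal form has invariant factors (1,1,1,1,1).

From H_k ≅ ker(∂_k) / im(∂_{k+1}) we obtain:

  H_1: rank ker ∂_1 − rank ∂_2 = (9 − 4) − 5 = 0, and the invariant factors of ∂_2 are all 1, so H_1 ≅ 0.

H_1 ≅ 0.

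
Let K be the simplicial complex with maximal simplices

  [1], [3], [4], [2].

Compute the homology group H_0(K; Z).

We work with the vertex ordering 1 < 2 < 3 < 4. The simplices of K, each written with vertices in increasing order, are:

  0-simplices (4): [1], [2], [3], [4]

giving chain groups C_0 ≅ Z^4.

Now H_k = ker ∂_k / im ∂_{k+1}, so:

  H_0: rank C_0 − rank ∂_1 = 4 − 0 = 4, and there is no ∂_1, so H_0 ≅ Z^4.

H_0 ≅ Z^4.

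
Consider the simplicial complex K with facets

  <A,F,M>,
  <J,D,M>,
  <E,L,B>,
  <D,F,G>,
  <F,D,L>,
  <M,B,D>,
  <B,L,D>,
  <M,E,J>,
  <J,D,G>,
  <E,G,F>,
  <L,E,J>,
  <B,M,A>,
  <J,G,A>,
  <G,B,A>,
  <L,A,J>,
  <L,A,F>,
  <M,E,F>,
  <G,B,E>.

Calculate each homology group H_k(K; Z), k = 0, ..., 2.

H_0 = Z,  H_1 = Z^2,  H_2 = Z.

Fix the vertex order A < B < D < E < F < G < J < L < M and write every simplex with vertices in increasing order. Then dim K = 2 and the simplices of K are:

  0-simplices (9): A, B, D, E, F, G, J, L, M
  1-simplices (27): AB, AF, AG, AJ, AL, AM, BD, BE, BG, BL, BM, DF, DG, DJ, DL, DM, EF, EG, EJ, EL, EM, FG, FL, FM, GJ, JL, JM
  2-simplices (18): ABG, ABM, AFL, AFM, AGJ, AJL, BDL, BDM, BEG, BEL, DFG, DFL, DGJ, DJM, EFG, EFM, EJL, EJM

giving chain groups C_0 ≅ Z^9, C_1 ≅ Z^27, C_2 ≅ Z^18.

∂_1: C_1 → C_0 is given by ∂[p,q] = [q] − [p].
The resulting 9×27 matrix has rank 8, and its Smith normal form has invariant factors (1,1,1,1,1,1,1,1).

Boundary ∂_2: C_2 → C_1 maps a triangle to the signed sum of its edges. For instance
  ∂EJM = JM − EM + EJ,
  ∂DJM = JM − DM + DJ.
This gives a 27×18 integer matrix of rank 17; reducing to Smith normal form yields diagonal entries (1,1,1,1,1,1,1,1,1,1,1,1,1,1,1,1,1).

Now H_k = ker ∂_k / im ∂_{k+1}, so:

  H_0: rank C_0 − rank ∂_1 = 9 − 8 = 1, and the invariant factors of ∂_1 are all 1, so H_0 ≅ Z.
  H_1: rank ker ∂_1 − rank ∂_2 = (27 − 8) − 17 = 2, and the invariant factors of ∂_2 are all 1, so H_1 ≅ Z^2.
  H_2: rank ker ∂_2 − rank ∂_3 = (18 − 17) − 0 = 1, and there is no ∂_3, so H_2 ≅ Z.

As a check, the Euler characteristic is 9 − 27 + 18 = 0, which agrees with 1 − 2 + 1 = 0.
(K is a triangulation of the torus T^2.)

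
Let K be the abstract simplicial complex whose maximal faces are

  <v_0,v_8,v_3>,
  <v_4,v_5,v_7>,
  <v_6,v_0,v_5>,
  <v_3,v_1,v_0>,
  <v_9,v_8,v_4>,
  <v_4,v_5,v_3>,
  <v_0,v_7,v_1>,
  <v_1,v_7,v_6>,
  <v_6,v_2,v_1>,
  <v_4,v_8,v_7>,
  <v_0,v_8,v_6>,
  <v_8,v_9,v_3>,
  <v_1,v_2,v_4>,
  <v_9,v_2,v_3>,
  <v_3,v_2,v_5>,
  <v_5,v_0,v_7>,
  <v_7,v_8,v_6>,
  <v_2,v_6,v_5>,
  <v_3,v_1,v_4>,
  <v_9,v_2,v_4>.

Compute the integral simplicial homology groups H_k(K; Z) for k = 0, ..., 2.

H_0 = Z,  H_1 = Z ⊕ Z/2,  H_2 = 0.

Take the total order v_0 < v_1 < v_2 < v_3 < v_4 < v_5 < v_6 < v_7 < v_8 < v_9 on the vertex set. Then K (dimension 2) consists of the simplices:

  0-simplices (10): [v_0], [v_1], [v_2], [v_3], [v_4], [v_5], [v_6], [v_7], [v_8], [v_9]
  1-simplices (30): (30 of them)
  2-simplices (20): (20 of them)

so the chain groups are C_0 ≅ Z^10, C_1 ≅ Z^30, C_2 ≅ Z^20.

∂_1: C_1 → C_0 maps an edge to its endpoints' difference, ∂[p,q] = q − p.
The resulting 10×30 matrix has rank 9, and its Smith normal form has invariant factors (1,1,1,1,1,1,1,1,1).

∂_2: C_2 → C_1 maps a triangle to the signed sum of its edges. For instance
  ∂[v_6,v_7,v_8] = [v_7,v_8] − [v_6,v_8] + [v_6,v_7],
  ∂[v_1,v_6,v_7] = [v_6,v_7] − [v_1,v_7] + [v_1,v_6].
The resulting 30×20 matrix has rank 20, and its Smith normal form has invariant factors (1,1,1,1,1,1,1,1,1,1,1,1,1,1,1,1,1,1,1,2).

Computing H_k = (kernel of ∂_k) / (image of ∂_{k+1}):

  H_0: rank C_0 − rank ∂_1 = 10 − 9 = 1, and the invariant factors of ∂_1 are all 1, so H_0 = Z.
  H_1: rank ker ∂_1 − rank ∂_2 = (30 − 9) − 20 = 1, and ∂_2 has invariant factor 2 > 1, so H_1 = Z ⊕ Z/2.
  H_2: rank ker ∂_2 − rank ∂_3 = (20 − 20) − 0 = 0, and there is no ∂_3, so H_2 = 0.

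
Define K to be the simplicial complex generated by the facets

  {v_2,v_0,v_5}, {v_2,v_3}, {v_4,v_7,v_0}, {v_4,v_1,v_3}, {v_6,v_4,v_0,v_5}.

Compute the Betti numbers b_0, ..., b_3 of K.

We work with the vertex ordering v_0 < v_1 < v_2 < v_3 < v_4 < v_5 < v_6 < v_7. The simplices of K, each written with vertices in increasing order, are:

  0-simplices (8): [v_0], [v_1], [v_2], [v_3], [v_4], [v_5], [v_6], [v_7]
  1-simplices (14): [v_0,v_2], [v_0,v_4], [v_0,v_5], [v_0,v_6], [v_0,v_7], [v_1,v_3], [v_1,v_4], [v_2,v_3], [v_2,v_5], [v_3,v_4], [v_4,v_5], [v_4,v_6], [v_4,v_7], [v_5,v_6]
  2-simplices (7): [v_0,v_2,v_5], [v_0,v_4,v_5], [v_0,v_4,v_6], [v_0,v_4,v_7], [v_0,v_5,v_6], [v_1,v_3,v_4], [v_4,v_5,v_6]
  3-simplices (1): [v_0,v_4,v_5,v_6]

Hence C_0 ≅ Z^8, C_1 ≅ Z^14, C_2 ≅ Z^7, C_3 ≅ Z^1.

Boundary ∂_1: C_1 → C_0 sends each edge [p,q] (with p < q) to q − p.
This gives a 8×14 integer matrix of rank 7; reducing to Smith normal form yields diagonal entries (1,1,1,1,1,1,1).

Boundary ∂_2: C_2 → C_1 sends each 2-simplex [p,q,r] to [q,r] − [p,r] + [p,q]. For instance
  ∂[v_0,v_4,v_5] = [v_4,v_5] − [v_0,v_5] + [v_0,v_4],
  ∂[v_1,v_3,v_4] = [v_3,v_4] − [v_1,v_4] + [v_1,v_3].
This gives a 14×7 integer matrix of rank 6; reducing to Smith normal form yields diagonal entries (1,1,1,1,1,1).

∂_3: C_3 → C_2 sends each 3-simplex σ to the alternating sum Σ_i (−1)^i (σ with its i-th vertex removed). For instance
  ∂[v_0,v_4,v_5,v_6] = [v_4,v_5,v_6] − [v_0,v_5,v_6] + [v_0,v_4,v_6] − [v_0,v_4,v_5].
This gives a 7×1 integer matrix of rank 1; reducing to Smith normal form yields diagonal entries (1).

Computing H_k = (kernel of ∂_k) / (image of ∂_{k+1}):

  H_0: rank C_0 − rank ∂_1 = 8 − 7 = 1, and the invariant factors of ∂_1 are all 1, so H_0 ≅ Z.
  H_1: rank ker ∂_1 − rank ∂_2 = (14 − 7) − 6 = 1, and the invariant factors of ∂_2 are all 1, so H_1 ≅ Z.
  H_2: rank ker ∂_2 − rank ∂_3 = (7 − 6) − 1 = 0, and the invariant factors of ∂_3 are all 1, so H_2 ≅ 0.
  H_3: rank ker ∂_3 − rank ∂_4 = (1 − 1) − 0 = 0, and there is no ∂_4, so H_3 ≅ 0.

Hence the Betti numbers are b_0 = 1, b_1 = 1, b_2 = 0, b_3 = 0.

b_0 = 1, b_1 = 1, b_2 = 0, b_3 = 0.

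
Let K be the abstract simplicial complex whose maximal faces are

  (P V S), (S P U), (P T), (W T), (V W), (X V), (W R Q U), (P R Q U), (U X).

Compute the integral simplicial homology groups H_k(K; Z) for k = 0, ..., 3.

H_0 = Z,  H_1 = Z^3,  H_2 = 0,  H_3 = 0.

K has 9 vertices, 18 edges, 9 triangles, 2 3-simplices.
rank ∂_0 = 0, rank ∂_1 = 8 ⇒ b_0 = 9 − 0 − 8 = 1; all invariant factors of ∂_1 are 1 so no torsion. So H_0 ≅ Z.
rank ∂_1 = 8, rank ∂_2 = 7 ⇒ b_1 = 18 − 8 − 7 = 3; all invariant factors of ∂_2 are 1 so no torsion. So H_1 ≅ Z^3.
rank ∂_2 = 7, rank ∂_3 = 2 ⇒ b_2 = 9 − 7 − 2 = 0; all invariant factors of ∂_3 are 1 so no torsion. So H_2 ≅ 0.
rank ∂_3 = 2, rank ∂_4 = 0 ⇒ b_3 = 2 − 2 − 0 = 0. So H_3 ≅ 0.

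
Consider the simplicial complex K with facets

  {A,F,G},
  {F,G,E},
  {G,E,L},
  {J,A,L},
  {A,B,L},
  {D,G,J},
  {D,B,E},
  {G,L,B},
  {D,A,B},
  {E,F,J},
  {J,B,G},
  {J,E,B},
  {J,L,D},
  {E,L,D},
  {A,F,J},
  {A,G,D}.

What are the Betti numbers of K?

Take the total order A < B < D < E < F < G < J < L on the vertex set. Then K (dimension 2) consists of the simplices:

  0-simplices (8): A, B, D, E, F, G, J, L
  1-simplices (24): AB, AD, AF, AG, AJ, AL, BD, BE, BG, BJ, BL, DE, DG, DJ, DL, EF, EG, EJ, EL, FG, FJ, GJ, GL, JL
  2-simplices (16): ABD, ABL, ADG, AFG, AFJ, AJL, BDE, BEJ, BGJ, BGL, DEL, DGJ, DJL, EFG, EFJ, EGL

Hence C_0 ≅ Z^8, C_1 ≅ Z^24, C_2 ≅ Z^16.

∂_1: C_1 → C_0 is given by ∂[p,q] = [q] − [p].
The resulting 8×24 matrix has rank 7, and its Smith normal form has invariant factors (1,1,1,1,1,1,1).

∂_2: C_2 → C_1 acts by ∂[p,q,r] = [q,r] − [p,r] + [p,q]. For instance
  ∂DJL = JL − DL + DJ,
  ∂AFJ = FJ − AJ + AF.
This gives a 24×16 integer matrix of rank 15; reducing to Smith normal form yields diagonal entries (1,1,1,1,1,1,1,1,1,1,1,1,1,1,1).

Computing H_k = (kernel of ∂_k) / (image of ∂_{k+1}):

  H_0: rank C_0 − rank ∂_1 = 8 − 7 = 1, and the invariant factors of ∂_1 are all 1, so H_0 ≅ Z.
  H_1: rank ker ∂_1 − rank ∂_2 = (24 − 7) − 15 = 2, and the invariant factors of ∂_2 are all 1, so H_1 ≅ Z^2.
  H_2: rank ker ∂_2 − rank ∂_3 = (16 − 15) − 0 = 1, and there is no ∂_3, so H_2 ≅ Z.

As a check, the Euler characteristic is 8 − 24 + 16 = 0, which agrees with 1 − 2 + 1 = 0.
(K is a triangulation of the torus T^2.)

Hence the Betti numbers are b_0 = 1, b_1 = 2, b_2 = 1.

b_0 = 1, b_1 = 2, b_2 = 1.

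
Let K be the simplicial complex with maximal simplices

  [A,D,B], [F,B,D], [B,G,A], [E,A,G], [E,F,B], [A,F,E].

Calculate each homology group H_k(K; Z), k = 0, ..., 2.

Fix the vertex order A < B < D < E < F < G and write every simplex with vertices in increasing order. Then dim K = 2 and the simplices of K are:

  0-simplices (6): A, B, D, E, F, G
  1-simplices (12): AB, AD, AE, AF, AG, BD, BE, BF, BG, DF, EF, EG
  2-simplices (6): ABD, ABG, AEF, AEG, BDF, BEF

so the chain groups are C_0 ≅ Z^6, C_1 ≅ Z^12, C_2 ≅ Z^6.

∂_1: C_1 → C_0 is given by ∂[p,q] = [q] − [p].
The resulting 6×12 matrix has rank 5, and its Smith normal form has invariant factors (1,1,1,1,1).

The boundary map ∂_2: C_2 → C_1 acts by ∂[p,q,r] = [q,r] − [p,r] + [p,q]. For instance
  ∂AEG = EG − AG + AE,
  ∂BEF = EF − BF + BE.
This gives a 12×6 integer matrix of rank 6; reducing to Smith normal form yields diagonal entries (1,1,1,1,1,1).

Now H_k = ker ∂_k / im ∂_{k+1}, so:

  H_0: rank C_0 − rank ∂_1 = 6 − 5 = 1, and the invariant factors of ∂_1 are all 1, so H_0 ≅ Z.
  H_1: rank ker ∂_1 − rank ∂_2 = (12 − 5) − 6 = 1, and the invariant factors of ∂_2 are all 1, so H_1 ≅ Z.
  H_2: rank ker ∂_2 − rank ∂_3 = (6 − 6) − 0 = 0, and there is no ∂_3, so H_2 ≅ 0.

As a check, the Euler characteristic is 6 − 12 + 6 = 0, which agrees with 1 − 1 + 0 = 0.

H_0 = Z,  H_1 = Z,  H_2 = 0.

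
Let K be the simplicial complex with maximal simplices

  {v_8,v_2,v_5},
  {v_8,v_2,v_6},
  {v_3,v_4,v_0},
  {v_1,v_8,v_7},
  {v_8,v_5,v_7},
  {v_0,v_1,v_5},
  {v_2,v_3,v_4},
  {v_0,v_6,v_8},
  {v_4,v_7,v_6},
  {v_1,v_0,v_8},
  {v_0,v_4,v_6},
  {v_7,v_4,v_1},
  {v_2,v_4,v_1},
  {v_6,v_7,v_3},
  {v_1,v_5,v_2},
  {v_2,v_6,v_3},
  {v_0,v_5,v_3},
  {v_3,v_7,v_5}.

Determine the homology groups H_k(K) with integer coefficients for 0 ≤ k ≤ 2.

Take the total order v_0 < v_1 < v_2 < v_3 < v_4 < v_5 < v_6 < v_7 < v_8 on the vertex set. Then K (dimension 2) consists of the simplices:

  0-simplices (9): [v_0], [v_1], [v_2], [v_3], [v_4], [v_5], [v_6], [v_7], [v_8]
  1-simplices (27): (27 of them)
  2-simplices (18): (18 of them)

giving chain groups C_0 ≅ Z^9, C_1 ≅ Z^27, C_2 ≅ Z^18.

∂_1: C_1 → C_0 maps an edge to its endpoints' difference, ∂[p,q] = q − p.
The resulting 9×27 matrix has rank 8, and its Smith normal form has invariant factors (1,1,1,1,1,1,1,1).

Boundary ∂_2: C_2 → C_1 acts by ∂[p,q,r] = [q,r] − [p,r] + [p,q]. For instance
  ∂[v_0,v_3,v_5] = [v_3,v_5] − [v_0,v_5] + [v_0,v_3],
  ∂[v_1,v_2,v_4] = [v_2,v_4] − [v_1,v_4] + [v_1,v_2].
The resulting 27×18 matrix has rank 18, and its Smith normal form has invariant factors (1,1,1,1,1,1,1,1,1,1,1,1,1,1,1,1,1,2).

Reading off H_k = ker ∂_k / im ∂_{k+1}:

  H_0: rank C_0 − rank ∂_1 = 9 − 8 = 1, and the invariant factors of ∂_1 are all 1, so H_0 = Z.
  H_1: rank ker ∂_1 − rank ∂_2 = (27 − 8) − 18 = 1, and ∂_2 has invariant factor 2 > 1, so H_1 = Z ⊕ Z/2Z.
  H_2: rank ker ∂_2 − rank ∂_3 = (18 − 18) − 0 = 0, and there is no ∂_3, so H_2 = 0.

(K is a triangulation of the Klein bottle.)

H_0 ≅ Z,  H_1 ≅ Z ⊕ Z/2Z,  H_2 = 0.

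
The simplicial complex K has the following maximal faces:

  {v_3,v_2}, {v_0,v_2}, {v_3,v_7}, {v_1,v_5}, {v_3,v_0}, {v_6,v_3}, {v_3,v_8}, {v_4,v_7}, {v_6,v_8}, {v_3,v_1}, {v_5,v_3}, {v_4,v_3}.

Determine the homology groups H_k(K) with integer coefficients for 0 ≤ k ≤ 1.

H_0 ≅ Z,  H_1 ≅ Z^4.

We work with the vertex ordering v_0 < v_1 < v_2 < v_3 < v_4 < v_5 < v_6 < v_7 < v_8. The simplices of K, each written with vertices in increasing order, are:

  0-simplices (9): [v_0], [v_1], [v_2], [v_3], [v_4], [v_5], [v_6], [v_7], [v_8]
  1-simplices (12): [v_0,v_2], [v_0,v_3], [v_1,v_3], [v_1,v_5], [v_2,v_3], [v_3,v_4], [v_3,v_5], [v_3,v_6], [v_3,v_7], [v_3,v_8], [v_4,v_7], [v_6,v_8]

giving chain groups C_0 ≅ Z^9, C_1 ≅ Z^12.

Boundary ∂_1: C_1 → C_0 maps an edge to its endpoints' difference, ∂[p,q] = q − p. For instance
  ∂[v_1,v_3] = [v_3] − [v_1].
This gives a 9×12 integer matrix of rank 8; reducing to Smith normal form yields diagonal entries (1,1,1,1,1,1,1,1).

From H_k ≅ ker(∂_k) / im(∂_{k+1}) we obtain:

  H_0: rank C_0 − rank ∂_1 = 9 − 8 = 1, and the invariant factors of ∂_1 are all 1, so H_0 = Z.
  H_1: rank ker ∂_1 − rank ∂_2 = (12 − 8) − 0 = 4, and there is no ∂_2, so H_1 = Z^4.

(K is a triangulation of a wedge of 4 circles.)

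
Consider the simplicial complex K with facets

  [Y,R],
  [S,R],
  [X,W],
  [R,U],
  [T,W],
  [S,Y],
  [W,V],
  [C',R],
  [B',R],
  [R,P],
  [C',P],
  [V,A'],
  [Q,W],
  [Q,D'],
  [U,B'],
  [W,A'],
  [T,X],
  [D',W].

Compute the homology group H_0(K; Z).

Order the vertices as P < Q < R < S < T < U < V < W < X < Y < A' < B' < C' < D'. Listing each simplex with vertices in this order, K has dimension 1 with simplices:

  0-simplices (14): [P], [Q], [R], [S], [T], [U], [V], [W], [X], [Y], [A'], [B'], [C'], [D']
  1-simplices (18): [P,R], [P,C'], [Q,W], [Q,D'], [R,S], [R,U], [R,Y], [R,B'], [R,C'], [S,Y], [T,W], [T,X], [U,B'], [V,W], [V,A'], [W,X], [W,A'], [W,D']

giving chain groups C_0 ≅ Z^14, C_1 ≅ Z^18.

Boundary ∂_1: C_1 → C_0 is given by ∂[p,q] = [q] − [p].
The resulting 14×18 matrix has rank 12, and its Smith normal form has invariant factors (1,1,1,1,1,1,1,1,1,1,1,1).

Computing H_k = (kernel of ∂_k) / (image of ∂_{k+1}):

  H_0: rank C_0 − rank ∂_1 = 14 − 12 = 2, and the invariant factors of ∂_1 are all 1, so H_0 ≅ Z^2.

H_0 = Z^2.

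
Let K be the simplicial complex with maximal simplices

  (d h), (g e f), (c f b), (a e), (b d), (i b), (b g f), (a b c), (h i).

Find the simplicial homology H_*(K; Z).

H_0 = Z,  H_1 = Z^2,  H_2 = 0.

Order the vertices as a < b < c < d < e < f < g < h < i. Listing each simplex with vertices in this order, K has dimension 2 with simplices:

  0-simplices (9): a, b, c, d, e, f, g, h, i
  1-simplices (14): ab, ac, ae, bc, bd, bf, bg, bi, cf, dh, ef, eg, fg, hi
  2-simplices (4): abc, bcf, bfg, efg

so the chain groups are C_0 ≅ Z^9, C_1 ≅ Z^14, C_2 ≅ Z^4.

Boundary ∂_1: C_1 → C_0 sends each edge [p,q] (with p < q) to q − p. For instance
  ∂ef = f − e.
As a 9×14 matrix over Z this has rank 8, with invariant factors (1,1,1,1,1,1,1,1).

The boundary map ∂_2: C_2 → C_1 sends each 2-simplex [p,q,r] to [q,r] − [p,r] + [p,q]. For instance
  ∂abc = bc − ac + ab,
  ∂efg = fg − eg + ef.
The resulting 14×4 matrix has rank 4, and its Smith normal form has invariant factors (1,1,1,1).

Computing H_k = (kernel of ∂_k) / (image of ∂_{k+1}):

  H_0: rank C_0 − rank ∂_1 = 9 − 8 = 1, and the invariant factors of ∂_1 are all 1, so H_0 ≅ Z.
  H_1: rank ker ∂_1 − rank ∂_2 = (14 − 8) − 4 = 2, and the invariant factors of ∂_2 are all 1, so H_1 ≅ Z^2.
  H_2: rank ker ∂_2 − rank ∂_3 = (4 − 4) − 0 = 0, and there is no ∂_3, so H_2 ≅ 0.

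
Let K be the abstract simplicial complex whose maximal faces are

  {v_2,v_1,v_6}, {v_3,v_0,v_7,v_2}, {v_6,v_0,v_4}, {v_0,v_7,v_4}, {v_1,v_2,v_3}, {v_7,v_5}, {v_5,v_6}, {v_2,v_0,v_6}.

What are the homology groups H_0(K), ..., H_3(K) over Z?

H_0 ≅ Z,  H_1 ≅ Z,  H_2 = 0,  H_3 = 0.

Fix the vertex order v_0 < v_1 < v_2 < v_3 < v_4 < v_5 < v_6 < v_7 and write every simplex with vertices in increasing order. Then dim K = 3 and the simplices of K are:

  0-simplices (8): [v_0], [v_1], [v_2], [v_3], [v_4], [v_5], [v_6], [v_7]
  1-simplices (16): (16 of them)
  2-simplices (9): [v_0,v_2,v_3], [v_0,v_2,v_6], [v_0,v_2,v_7], [v_0,v_3,v_7], [v_0,v_4,v_6], [v_0,v_4,v_7], [v_1,v_2,v_3], [v_1,v_2,v_6], [v_2,v_3,v_7]
  3-simplices (1): [v_0,v_2,v_3,v_7]

so the chain groups are C_0 ≅ Z^8, C_1 ≅ Z^16, C_2 ≅ Z^9, C_3 ≅ Z^1.

∂_1: C_1 → C_0 is given by ∂[p,q] = [q] − [p].
As a 8×16 matrix over Z this has rank 7, with invariant factors (1,1,1,1,1,1,1).

Boundary ∂_2: C_2 → C_1 sends each 2-simplex [p,q,r] to [q,r] − [p,r] + [p,q]. For instance
  ∂[v_0,v_3,v_7] = [v_3,v_7] − [v_0,v_7] + [v_0,v_3],
  ∂[v_0,v_4,v_6] = [v_4,v_6] − [v_0,v_6] + [v_0,v_4].
This gives a 16×9 integer matrix of rank 8; reducing to Smith normal form yields diagonal entries (1,1,1,1,1,1,1,1).

∂_3: C_3 → C_2 sends each 3-simplex σ to the alternating sum Σ_i (−1)^i (σ with its i-th vertex removed). For instance
  ∂[v_0,v_2,v_3,v_7] = [v_2,v_3,v_7] − [v_0,v_3,v_7] + [v_0,v_2,v_7] − [v_0,v_2,v_3].
The resulting 9×1 matrix has rank 1, and its Smith normal form has invariant factors (1).

Reading off H_k = ker ∂_k / im ∂_{k+1}:

  H_0: rank C_0 − rank ∂_1 = 8 − 7 = 1, and the invariant factors of ∂_1 are all 1, so H_0 ≅ Z.
  H_1: rank ker ∂_1 − rank ∂_2 = (16 − 7) − 8 = 1, and the invariant factors of ∂_2 are all 1, so H_1 ≅ Z.
  H_2: rank ker ∂_2 − rank ∂_3 = (9 − 8) − 1 = 0, and the invariant factors of ∂_3 are all 1, so H_2 ≅ 0.
  H_3: rank ker ∂_3 − rank ∂_4 = (1 − 1) − 0 = 0, and there is no ∂_4, so H_3 ≅ 0.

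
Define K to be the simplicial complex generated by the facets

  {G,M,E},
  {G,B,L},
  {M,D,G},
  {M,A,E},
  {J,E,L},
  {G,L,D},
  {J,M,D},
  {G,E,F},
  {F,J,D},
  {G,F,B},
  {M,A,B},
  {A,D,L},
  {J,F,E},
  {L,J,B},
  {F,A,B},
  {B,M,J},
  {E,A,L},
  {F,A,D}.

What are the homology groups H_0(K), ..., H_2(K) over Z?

H_0 = Z,  H_1 = Z^2,  H_2 = Z.

We work with the vertex ordering A < B < D < E < F < G < J < L < M. The simplices of K, each written with vertices in increasing order, are:

  0-simplices (9): A, B, D, E, F, G, J, L, M
  1-simplices (27): AB, AD, AE, AF, AL, AM, BF, BG, BJ, BL, BM, DF, DG, DJ, DL, DM, EF, EG, EJ, EL, EM, FG, FJ, GL, GM, JL, JM
  2-simplices (18): ABF, ABM, ADF, ADL, AEL, AEM, BFG, BGL, BJL, BJM, DFJ, DGL, DGM, DJM, EFG, EFJ, EGM, EJL

so the chain groups are C_0 ≅ Z^9, C_1 ≅ Z^27, C_2 ≅ Z^18.

The boundary map ∂_1: C_1 → C_0 maps an edge to its endpoints' difference, ∂[p,q] = q − p. For instance
  ∂FG = G − F.
As a 9×27 matrix over Z this has rank 8, with invariant factors (1,1,1,1,1,1,1,1).

Boundary ∂_2: C_2 → C_1 sends each 2-simplex [p,q,r] to [q,r] − [p,r] + [p,q]. For instance
  ∂EGM = GM − EM + EG,
  ∂DFJ = FJ − DJ + DF.
As a 27×18 matrix over Z this has rank 17, with invariant factors (1,1,1,1,1,1,1,1,1,1,1,1,1,1,1,1,1).

Computing H_k = (kernel of ∂_k) / (image of ∂_{k+1}):

  H_0: rank C_0 − rank ∂_1 = 9 − 8 = 1, and the invariant factors of ∂_1 are all 1, so H_0 ≅ Z.
  H_1: rank ker ∂_1 − rank ∂_2 = (27 − 8) − 17 = 2, and the invariant factors of ∂_2 are all 1, so H_1 ≅ Z^2.
  H_2: rank ker ∂_2 − rank ∂_3 = (18 − 17) − 0 = 1, and there is no ∂_3, so H_2 ≅ Z.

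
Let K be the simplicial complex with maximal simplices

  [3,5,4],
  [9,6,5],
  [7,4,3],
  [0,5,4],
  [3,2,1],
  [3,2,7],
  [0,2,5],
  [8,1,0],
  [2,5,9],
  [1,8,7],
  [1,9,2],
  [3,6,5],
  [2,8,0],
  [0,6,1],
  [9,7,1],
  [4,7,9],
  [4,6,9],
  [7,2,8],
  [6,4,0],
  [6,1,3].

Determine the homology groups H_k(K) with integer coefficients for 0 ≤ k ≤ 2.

H_0 ≅ Z,  H_1 ≅ Z ⊕ Z/2Z,  H_2 = 0.

Fix the vertex order 0 < 1 < 2 < 3 < 4 < 5 < 6 < 7 < 8 < 9 and write every simplex with vertices in increasing order. Then dim K = 2 and the simplices of K are:

  0-simplices (10): [0], [1], [2], [3], [4], [5], [6], [7], [8], [9]
  1-simplices (30): (30 of them)
  2-simplices (20): (20 of them)

giving chain groups C_0 ≅ Z^10, C_1 ≅ Z^30, C_2 ≅ Z^20.

Boundary ∂_1: C_1 → C_0 sends each edge [p,q] (with p < q) to q − p.
The 10×30 boundary matrix has rank 9 and Smith normal form diag(1,1,1,1,1,1,1,1,1).

Boundary ∂_2: C_2 → C_1 acts by ∂[p,q,r] = [q,r] − [p,r] + [p,q]. For instance
  ∂[4,7,9] = [7,9] − [4,9] + [4,7],
  ∂[2,7,8] = [7,8] − [2,8] + [2,7].
This gives a 30×20 integer matrix of rank 20; reducing to Smith normal form yields diagonal entries (1,1,1,1,1,1,1,1,1,1,1,1,1,1,1,1,1,1,1,2).

From H_k ≅ ker(∂_k) / im(∂_{k+1}) we obtain:

  H_0: rank C_0 − rank ∂_1 = 10 − 9 = 1, and the invariant factors of ∂_1 are all 1, so H_0 = Z.
  H_1: rank ker ∂_1 − rank ∂_2 = (30 − 9) − 20 = 1, and ∂_2 has invariant factor 2 > 1, so H_1 = Z ⊕ Z/2Z.
  H_2: rank ker ∂_2 − rank ∂_3 = (20 − 20) − 0 = 0, and there is no ∂_3, so H_2 = 0.

(K is a triangulation of the Klein bottle.)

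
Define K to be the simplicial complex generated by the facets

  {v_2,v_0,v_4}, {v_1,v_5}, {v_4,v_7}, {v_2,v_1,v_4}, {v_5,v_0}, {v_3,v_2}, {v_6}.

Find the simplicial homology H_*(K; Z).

Take the total order v_0 < v_1 < v_2 < v_3 < v_4 < v_5 < v_6 < v_7 on the vertex set. Then K (dimension 2) consists of the simplices:

  0-simplices (8): [v_0], [v_1], [v_2], [v_3], [v_4], [v_5], [v_6], [v_7]
  1-simplices (9): [v_0,v_2], [v_0,v_4], [v_0,v_5], [v_1,v_2], [v_1,v_4], [v_1,v_5], [v_2,v_3], [v_2,v_4], [v_4,v_7]
  2-simplices (2): [v_0,v_2,v_4], [v_1,v_2,v_4]

giving chain groups C_0 ≅ Z^8, C_1 ≅ Z^9, C_2 ≅ Z^2.

The boundary map ∂_1: C_1 → C_0 is given by ∂[p,q] = [q] − [p]. For instance
  ∂[v_1,v_5] = [v_5] − [v_1].
As a 8×9 matrix over Z this has rank 6, with invariant factors (1,1,1,1,1,1).

Boundary ∂_2: C_2 → C_1 sends each 2-simplex [p,q,r] to [q,r] − [p,r] + [p,q]. For instance
  ∂[v_0,v_2,v_4] = [v_2,v_4] − [v_0,v_4] + [v_0,v_2],
  ∂[v_1,v_2,v_4] = [v_2,v_4] − [v_1,v_4] + [v_1,v_2].
The resulting 9×2 matrix has rank 2, and its Smith normal form has invariant factors (1,1).

Reading off H_k = ker ∂_k / im ∂_{k+1}:

  H_0: rank C_0 − rank ∂_1 = 8 − 6 = 2, and the invariant factors of ∂_1 are all 1, so H_0 ≅ Z^2.
  H_1: rank ker ∂_1 − rank ∂_2 = (9 − 6) − 2 = 1, and the invariant factors of ∂_2 are all 1, so H_1 ≅ Z.
  H_2: rank ker ∂_2 − rank ∂_3 = (2 − 2) − 0 = 0, and there is no ∂_3, so H_2 ≅ 0.

H_0 = Z^2,  H_1 = Z,  H_2 = 0.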